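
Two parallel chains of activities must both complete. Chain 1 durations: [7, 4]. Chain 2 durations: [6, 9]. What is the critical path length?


Path A total = 7 + 4 = 11
Path B total = 6 + 9 = 15
Critical path = longest path = max(11, 15) = 15

15


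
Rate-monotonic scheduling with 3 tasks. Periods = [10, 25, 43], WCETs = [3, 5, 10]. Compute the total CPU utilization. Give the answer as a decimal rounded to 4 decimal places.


Compute individual utilizations (exact fractions):
  Task 1: C/T = 3/10 (approx. 0.3)
  Task 2: C/T = 5/25 = 1/5 (approx. 0.2)
  Task 3: C/T = 10/43 (approx. 0.2326)
Total utilization U = 3/10 + 1/5 + 10/43 = 63/86
Rounded to 4 decimal places: U = 0.7326
RM (Liu & Layland) bound for 3 tasks = 0.779763; compare with U = 63/86 (approx. 0.732558)
U <= bound, so schedulable by RM sufficient condition.

0.7326


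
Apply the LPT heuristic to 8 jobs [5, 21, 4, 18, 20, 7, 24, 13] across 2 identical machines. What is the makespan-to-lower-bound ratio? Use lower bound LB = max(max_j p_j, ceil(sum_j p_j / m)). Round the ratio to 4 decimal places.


LPT order: [24, 21, 20, 18, 13, 7, 5, 4]
Machine loads after assignment: [58, 54]
LPT makespan = 58
Lower bound = max(max_job, ceil(total/2)) = max(24, 56) = 56
Ratio = 58 / 56 = 1.0357

1.0357


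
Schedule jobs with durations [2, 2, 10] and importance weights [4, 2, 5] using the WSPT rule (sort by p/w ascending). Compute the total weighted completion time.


Compute p/w ratios and sort ascending (WSPT): [(2, 4), (2, 2), (10, 5)]
Compute weighted completion times:
  Job (p=2,w=4): C=2, w*C=4*2=8
  Job (p=2,w=2): C=4, w*C=2*4=8
  Job (p=10,w=5): C=14, w*C=5*14=70
Total weighted completion time = 86

86


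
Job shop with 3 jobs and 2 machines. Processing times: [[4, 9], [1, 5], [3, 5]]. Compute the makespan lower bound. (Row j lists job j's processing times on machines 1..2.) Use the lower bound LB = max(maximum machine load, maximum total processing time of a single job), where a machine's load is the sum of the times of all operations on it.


Machine loads:
  Machine 1: 4 + 1 + 3 = 8
  Machine 2: 9 + 5 + 5 = 19
Max machine load = 19
Job totals:
  Job 1: 13
  Job 2: 6
  Job 3: 8
Max job total = 13
Lower bound = max(19, 13) = 19

19


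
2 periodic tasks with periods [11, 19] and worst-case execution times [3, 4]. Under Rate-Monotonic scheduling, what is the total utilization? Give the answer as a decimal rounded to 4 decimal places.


Compute individual utilizations (exact fractions):
  Task 1: C/T = 3/11 (approx. 0.2727)
  Task 2: C/T = 4/19 (approx. 0.2105)
Total utilization U = 3/11 + 4/19 = 101/209
Rounded to 4 decimal places: U = 0.4833
RM (Liu & Layland) bound for 2 tasks = 0.828427; compare with U = 101/209 (approx. 0.483254)
U <= bound, so schedulable by RM sufficient condition.

0.4833


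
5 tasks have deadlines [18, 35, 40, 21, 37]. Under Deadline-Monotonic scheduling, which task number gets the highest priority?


Sort tasks by relative deadline (ascending):
  Task 1: deadline = 18
  Task 4: deadline = 21
  Task 2: deadline = 35
  Task 5: deadline = 37
  Task 3: deadline = 40
Priority order (highest first): [1, 4, 2, 5, 3]
Highest priority task = 1

1


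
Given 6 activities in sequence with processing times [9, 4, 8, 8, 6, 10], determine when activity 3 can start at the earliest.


Activity 3 starts after activities 1 through 2 complete.
Predecessor durations: [9, 4]
ES = 9 + 4 = 13

13


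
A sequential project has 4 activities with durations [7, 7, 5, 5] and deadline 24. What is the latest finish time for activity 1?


LF(activity 1) = deadline - sum of successor durations
Successors: activities 2 through 4 with durations [7, 5, 5]
Sum of successor durations = 17
LF = 24 - 17 = 7

7


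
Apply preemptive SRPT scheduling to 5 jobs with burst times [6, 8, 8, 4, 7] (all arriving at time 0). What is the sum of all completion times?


Since all jobs arrive at t=0, SRPT equals SPT ordering.
SPT order: [4, 6, 7, 8, 8]
Completion times:
  Job 1: p=4, C=4
  Job 2: p=6, C=10
  Job 3: p=7, C=17
  Job 4: p=8, C=25
  Job 5: p=8, C=33
Total completion time = 4 + 10 + 17 + 25 + 33 = 89

89


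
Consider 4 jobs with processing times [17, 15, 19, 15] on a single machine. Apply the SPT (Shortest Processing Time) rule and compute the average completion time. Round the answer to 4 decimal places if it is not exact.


Sort jobs by processing time (SPT order): [15, 15, 17, 19]
Compute completion times sequentially:
  Job 1: processing = 15, completes at 15
  Job 2: processing = 15, completes at 30
  Job 3: processing = 17, completes at 47
  Job 4: processing = 19, completes at 66
Sum of completion times = 158
Average completion time = 158/4 = 39.5

39.5


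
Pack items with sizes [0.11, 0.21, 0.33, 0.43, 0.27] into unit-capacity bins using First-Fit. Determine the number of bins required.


Place items sequentially using First-Fit:
  Item 0.11 -> new Bin 1
  Item 0.21 -> Bin 1 (now 0.32)
  Item 0.33 -> Bin 1 (now 0.65)
  Item 0.43 -> new Bin 2
  Item 0.27 -> Bin 1 (now 0.92)
Total bins used = 2

2


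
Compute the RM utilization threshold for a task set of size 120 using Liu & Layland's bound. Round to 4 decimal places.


Compute 2^(1/120) = 1.0057929411
Subtract 1: 1.0057929411 - 1 = 0.0057929411
Multiply by n: 120 * 0.0057929411 = 0.6951529320
Round to 4 dp: 0.6952

0.6952


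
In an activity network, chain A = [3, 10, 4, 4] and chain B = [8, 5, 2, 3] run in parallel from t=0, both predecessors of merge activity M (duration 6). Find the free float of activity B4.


ES(B4) = sum of predecessors on chain B = 15
EF(B4) = ES + duration = 15 + 3 = 18
Successor of B4 is M. ES(M) = max(sum(A), sum(B)) = max(21, 18) = 21
Free float = ES(successor) - EF(current) = 21 - 18 = 3

3


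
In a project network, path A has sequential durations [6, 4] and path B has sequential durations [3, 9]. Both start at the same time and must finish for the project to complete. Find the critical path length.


Path A total = 6 + 4 = 10
Path B total = 3 + 9 = 12
Critical path = longest path = max(10, 12) = 12

12


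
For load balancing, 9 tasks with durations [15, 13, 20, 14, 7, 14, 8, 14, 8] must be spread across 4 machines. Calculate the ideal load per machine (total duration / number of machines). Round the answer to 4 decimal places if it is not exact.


Total processing time = 15 + 13 + 20 + 14 + 7 + 14 + 8 + 14 + 8 = 113
Number of machines = 4
Ideal balanced load = 113 / 4 = 28.25

28.25


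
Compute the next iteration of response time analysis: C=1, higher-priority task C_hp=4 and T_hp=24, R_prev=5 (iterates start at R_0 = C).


R_next = C + ceil(R_prev / T_hp) * C_hp
ceil(5 / 24) = ceil(0.2083) = 1
Interference = 1 * 4 = 4
R_next = 1 + 4 = 5
R_next = R_prev, so the iteration has converged (response time = 5).

5


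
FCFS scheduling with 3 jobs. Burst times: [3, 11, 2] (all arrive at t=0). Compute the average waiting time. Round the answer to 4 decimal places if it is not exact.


FCFS order (as given): [3, 11, 2]
Waiting times:
  Job 1: wait = 0
  Job 2: wait = 3
  Job 3: wait = 14
Sum of waiting times = 17
Average waiting time = 17/3 = 5.6667

5.6667


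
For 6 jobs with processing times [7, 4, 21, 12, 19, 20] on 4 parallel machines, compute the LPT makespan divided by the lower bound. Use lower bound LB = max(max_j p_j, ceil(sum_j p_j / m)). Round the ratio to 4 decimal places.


LPT order: [21, 20, 19, 12, 7, 4]
Machine loads after assignment: [21, 20, 23, 19]
LPT makespan = 23
Lower bound = max(max_job, ceil(total/4)) = max(21, 21) = 21
Ratio = 23 / 21 = 1.0952

1.0952


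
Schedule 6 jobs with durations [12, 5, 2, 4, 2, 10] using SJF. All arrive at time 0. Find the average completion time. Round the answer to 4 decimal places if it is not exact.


SJF order (ascending): [2, 2, 4, 5, 10, 12]
Completion times:
  Job 1: burst=2, C=2
  Job 2: burst=2, C=4
  Job 3: burst=4, C=8
  Job 4: burst=5, C=13
  Job 5: burst=10, C=23
  Job 6: burst=12, C=35
Average completion = 85/6 = 14.1667

14.1667


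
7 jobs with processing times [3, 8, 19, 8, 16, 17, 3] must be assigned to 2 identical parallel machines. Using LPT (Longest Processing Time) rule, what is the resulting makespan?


Sort jobs in decreasing order (LPT): [19, 17, 16, 8, 8, 3, 3]
Assign each job to the least loaded machine:
  Machine 1: jobs [19, 8, 8, 3], load = 38
  Machine 2: jobs [17, 16, 3], load = 36
Makespan = max load = 38

38


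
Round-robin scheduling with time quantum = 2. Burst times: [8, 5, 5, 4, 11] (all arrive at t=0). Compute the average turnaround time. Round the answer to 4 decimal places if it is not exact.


Time quantum = 2
Execution trace:
  J1 runs 2 units, time = 2
  J2 runs 2 units, time = 4
  J3 runs 2 units, time = 6
  J4 runs 2 units, time = 8
  J5 runs 2 units, time = 10
  J1 runs 2 units, time = 12
  J2 runs 2 units, time = 14
  J3 runs 2 units, time = 16
  J4 runs 2 units, time = 18
  J5 runs 2 units, time = 20
  J1 runs 2 units, time = 22
  J2 runs 1 units, time = 23
  J3 runs 1 units, time = 24
  J5 runs 2 units, time = 26
  J1 runs 2 units, time = 28
  J5 runs 2 units, time = 30
  J5 runs 2 units, time = 32
  J5 runs 1 units, time = 33
Finish times: [28, 23, 24, 18, 33]
Average turnaround = 126/5 = 25.2

25.2


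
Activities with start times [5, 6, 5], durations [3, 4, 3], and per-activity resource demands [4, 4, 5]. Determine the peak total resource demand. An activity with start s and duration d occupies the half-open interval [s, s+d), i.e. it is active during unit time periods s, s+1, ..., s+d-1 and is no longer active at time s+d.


Each activity i is active on [start_i, start_i + duration_i).
Compute total resource usage per time slot:
  t=0: active resources = [], total = 0
  t=1: active resources = [], total = 0
  t=2: active resources = [], total = 0
  t=3: active resources = [], total = 0
  t=4: active resources = [], total = 0
  t=5: active resources = [4, 5], total = 9
  t=6: active resources = [4, 4, 5], total = 13
  t=7: active resources = [4, 4, 5], total = 13
  t=8: active resources = [4], total = 4
  t=9: active resources = [4], total = 4
Peak resource demand = 13

13


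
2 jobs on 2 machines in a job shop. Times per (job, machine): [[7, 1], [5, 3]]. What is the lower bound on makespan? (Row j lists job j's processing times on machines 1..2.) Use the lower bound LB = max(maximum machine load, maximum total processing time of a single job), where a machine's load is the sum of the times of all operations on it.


Machine loads:
  Machine 1: 7 + 5 = 12
  Machine 2: 1 + 3 = 4
Max machine load = 12
Job totals:
  Job 1: 8
  Job 2: 8
Max job total = 8
Lower bound = max(12, 8) = 12

12


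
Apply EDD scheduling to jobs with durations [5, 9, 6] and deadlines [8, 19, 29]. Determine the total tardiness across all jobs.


Sort by due date (EDD order): [(5, 8), (9, 19), (6, 29)]
Compute completion times and tardiness:
  Job 1: p=5, d=8, C=5, tardiness=max(0,5-8)=0
  Job 2: p=9, d=19, C=14, tardiness=max(0,14-19)=0
  Job 3: p=6, d=29, C=20, tardiness=max(0,20-29)=0
Total tardiness = 0

0


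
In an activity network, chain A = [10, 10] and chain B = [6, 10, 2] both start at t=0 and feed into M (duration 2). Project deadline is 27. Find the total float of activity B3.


Forward pass: ES(B3) = sum of predecessors on chain B = 16
EF = ES + duration = 16 + 2 = 18
Backward pass: LF(M) = deadline = 27; LS(M) = 27 - 2 = 25
LF(B3) = LS(M) - sum(successors on chain B) = 25 - 0 = 25
LS = LF - duration = 25 - 2 = 23
Total float = LS - ES = 23 - 16 = 7

7


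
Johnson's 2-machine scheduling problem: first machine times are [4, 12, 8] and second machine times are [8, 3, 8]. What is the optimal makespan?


Apply Johnson's rule:
  Group 1 (a <= b): [(1, 4, 8), (3, 8, 8)]
  Group 2 (a > b): [(2, 12, 3)]
Optimal job order: [1, 3, 2]
Schedule:
  Job 1: M1 done at 4, M2 done at 12
  Job 3: M1 done at 12, M2 done at 20
  Job 2: M1 done at 24, M2 done at 27
Makespan = 27

27


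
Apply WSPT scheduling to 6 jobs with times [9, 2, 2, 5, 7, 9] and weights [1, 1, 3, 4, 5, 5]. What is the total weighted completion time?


Compute p/w ratios and sort ascending (WSPT): [(2, 3), (5, 4), (7, 5), (9, 5), (2, 1), (9, 1)]
Compute weighted completion times:
  Job (p=2,w=3): C=2, w*C=3*2=6
  Job (p=5,w=4): C=7, w*C=4*7=28
  Job (p=7,w=5): C=14, w*C=5*14=70
  Job (p=9,w=5): C=23, w*C=5*23=115
  Job (p=2,w=1): C=25, w*C=1*25=25
  Job (p=9,w=1): C=34, w*C=1*34=34
Total weighted completion time = 278

278


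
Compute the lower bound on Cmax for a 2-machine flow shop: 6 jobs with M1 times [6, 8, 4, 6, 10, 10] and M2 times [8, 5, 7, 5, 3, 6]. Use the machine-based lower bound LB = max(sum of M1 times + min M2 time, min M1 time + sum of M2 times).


LB1 = sum(M1 times) + min(M2 times) = 44 + 3 = 47
LB2 = min(M1 times) + sum(M2 times) = 4 + 34 = 38
Lower bound = max(LB1, LB2) = max(47, 38) = 47

47


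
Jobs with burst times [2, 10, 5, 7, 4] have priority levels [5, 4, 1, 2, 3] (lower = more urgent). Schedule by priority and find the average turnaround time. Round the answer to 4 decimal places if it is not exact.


Sort by priority (ascending = highest first):
Order: [(1, 5), (2, 7), (3, 4), (4, 10), (5, 2)]
Completion times:
  Priority 1, burst=5, C=5
  Priority 2, burst=7, C=12
  Priority 3, burst=4, C=16
  Priority 4, burst=10, C=26
  Priority 5, burst=2, C=28
Average turnaround = 87/5 = 17.4

17.4


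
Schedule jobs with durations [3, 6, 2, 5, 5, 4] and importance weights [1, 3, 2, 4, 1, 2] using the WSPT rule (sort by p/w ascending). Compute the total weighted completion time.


Compute p/w ratios and sort ascending (WSPT): [(2, 2), (5, 4), (6, 3), (4, 2), (3, 1), (5, 1)]
Compute weighted completion times:
  Job (p=2,w=2): C=2, w*C=2*2=4
  Job (p=5,w=4): C=7, w*C=4*7=28
  Job (p=6,w=3): C=13, w*C=3*13=39
  Job (p=4,w=2): C=17, w*C=2*17=34
  Job (p=3,w=1): C=20, w*C=1*20=20
  Job (p=5,w=1): C=25, w*C=1*25=25
Total weighted completion time = 150

150


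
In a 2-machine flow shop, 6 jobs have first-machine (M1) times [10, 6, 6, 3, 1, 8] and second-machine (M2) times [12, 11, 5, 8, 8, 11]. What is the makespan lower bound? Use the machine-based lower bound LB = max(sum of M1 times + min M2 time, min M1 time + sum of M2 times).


LB1 = sum(M1 times) + min(M2 times) = 34 + 5 = 39
LB2 = min(M1 times) + sum(M2 times) = 1 + 55 = 56
Lower bound = max(LB1, LB2) = max(39, 56) = 56

56


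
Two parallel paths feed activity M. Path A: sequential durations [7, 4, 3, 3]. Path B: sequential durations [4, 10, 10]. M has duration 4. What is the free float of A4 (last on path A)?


ES(A4) = sum of predecessors on chain A = 14
EF(A4) = ES + duration = 14 + 3 = 17
Successor of A4 is M. ES(M) = max(sum(A), sum(B)) = max(17, 24) = 24
Free float = ES(successor) - EF(current) = 24 - 17 = 7

7


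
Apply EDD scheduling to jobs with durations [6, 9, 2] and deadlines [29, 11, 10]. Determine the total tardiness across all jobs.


Sort by due date (EDD order): [(2, 10), (9, 11), (6, 29)]
Compute completion times and tardiness:
  Job 1: p=2, d=10, C=2, tardiness=max(0,2-10)=0
  Job 2: p=9, d=11, C=11, tardiness=max(0,11-11)=0
  Job 3: p=6, d=29, C=17, tardiness=max(0,17-29)=0
Total tardiness = 0

0


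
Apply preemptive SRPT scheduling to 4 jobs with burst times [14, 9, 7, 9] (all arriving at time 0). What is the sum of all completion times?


Since all jobs arrive at t=0, SRPT equals SPT ordering.
SPT order: [7, 9, 9, 14]
Completion times:
  Job 1: p=7, C=7
  Job 2: p=9, C=16
  Job 3: p=9, C=25
  Job 4: p=14, C=39
Total completion time = 7 + 16 + 25 + 39 = 87

87


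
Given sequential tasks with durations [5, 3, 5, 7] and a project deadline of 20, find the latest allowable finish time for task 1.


LF(activity 1) = deadline - sum of successor durations
Successors: activities 2 through 4 with durations [3, 5, 7]
Sum of successor durations = 15
LF = 20 - 15 = 5

5


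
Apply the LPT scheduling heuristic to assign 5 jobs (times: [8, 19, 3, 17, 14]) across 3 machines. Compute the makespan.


Sort jobs in decreasing order (LPT): [19, 17, 14, 8, 3]
Assign each job to the least loaded machine:
  Machine 1: jobs [19], load = 19
  Machine 2: jobs [17, 3], load = 20
  Machine 3: jobs [14, 8], load = 22
Makespan = max load = 22

22


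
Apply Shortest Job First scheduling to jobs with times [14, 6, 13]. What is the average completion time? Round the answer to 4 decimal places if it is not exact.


SJF order (ascending): [6, 13, 14]
Completion times:
  Job 1: burst=6, C=6
  Job 2: burst=13, C=19
  Job 3: burst=14, C=33
Average completion = 58/3 = 19.3333

19.3333


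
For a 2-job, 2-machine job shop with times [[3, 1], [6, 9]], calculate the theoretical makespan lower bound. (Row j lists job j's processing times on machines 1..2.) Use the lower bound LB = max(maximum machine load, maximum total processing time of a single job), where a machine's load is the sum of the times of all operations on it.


Machine loads:
  Machine 1: 3 + 6 = 9
  Machine 2: 1 + 9 = 10
Max machine load = 10
Job totals:
  Job 1: 4
  Job 2: 15
Max job total = 15
Lower bound = max(10, 15) = 15

15


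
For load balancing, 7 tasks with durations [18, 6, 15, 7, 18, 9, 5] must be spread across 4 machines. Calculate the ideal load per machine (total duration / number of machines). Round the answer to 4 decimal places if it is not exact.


Total processing time = 18 + 6 + 15 + 7 + 18 + 9 + 5 = 78
Number of machines = 4
Ideal balanced load = 78 / 4 = 19.5

19.5


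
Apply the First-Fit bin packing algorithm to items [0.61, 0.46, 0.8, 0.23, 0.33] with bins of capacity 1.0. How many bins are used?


Place items sequentially using First-Fit:
  Item 0.61 -> new Bin 1
  Item 0.46 -> new Bin 2
  Item 0.8 -> new Bin 3
  Item 0.23 -> Bin 1 (now 0.84)
  Item 0.33 -> Bin 2 (now 0.79)
Total bins used = 3

3


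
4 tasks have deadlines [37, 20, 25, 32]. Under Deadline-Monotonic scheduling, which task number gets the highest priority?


Sort tasks by relative deadline (ascending):
  Task 2: deadline = 20
  Task 3: deadline = 25
  Task 4: deadline = 32
  Task 1: deadline = 37
Priority order (highest first): [2, 3, 4, 1]
Highest priority task = 2

2


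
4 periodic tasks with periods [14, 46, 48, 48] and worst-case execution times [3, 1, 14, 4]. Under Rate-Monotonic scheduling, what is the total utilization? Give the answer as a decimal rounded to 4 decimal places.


Compute individual utilizations (exact fractions):
  Task 1: C/T = 3/14 (approx. 0.2143)
  Task 2: C/T = 1/46 (approx. 0.0217)
  Task 3: C/T = 14/48 = 7/24 (approx. 0.2917)
  Task 4: C/T = 4/48 = 1/12 (approx. 0.0833)
Total utilization U = 3/14 + 1/46 + 7/24 + 1/12 = 787/1288
Rounded to 4 decimal places: U = 0.6110
RM (Liu & Layland) bound for 4 tasks = 0.756828; compare with U = 787/1288 (approx. 0.611025)
U <= bound, so schedulable by RM sufficient condition.

0.6110


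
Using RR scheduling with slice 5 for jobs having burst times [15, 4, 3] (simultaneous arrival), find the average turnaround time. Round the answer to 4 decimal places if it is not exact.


Time quantum = 5
Execution trace:
  J1 runs 5 units, time = 5
  J2 runs 4 units, time = 9
  J3 runs 3 units, time = 12
  J1 runs 5 units, time = 17
  J1 runs 5 units, time = 22
Finish times: [22, 9, 12]
Average turnaround = 43/3 = 14.3333

14.3333


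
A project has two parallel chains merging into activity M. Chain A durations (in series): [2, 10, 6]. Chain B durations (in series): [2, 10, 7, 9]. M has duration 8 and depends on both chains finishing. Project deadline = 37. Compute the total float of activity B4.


Forward pass: ES(B4) = sum of predecessors on chain B = 19
EF = ES + duration = 19 + 9 = 28
Backward pass: LF(M) = deadline = 37; LS(M) = 37 - 8 = 29
LF(B4) = LS(M) - sum(successors on chain B) = 29 - 0 = 29
LS = LF - duration = 29 - 9 = 20
Total float = LS - ES = 20 - 19 = 1

1


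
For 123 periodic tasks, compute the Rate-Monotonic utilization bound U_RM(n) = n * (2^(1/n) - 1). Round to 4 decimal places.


Compute 2^(1/123) = 1.0056512513
Subtract 1: 1.0056512513 - 1 = 0.0056512513
Multiply by n: 123 * 0.0056512513 = 0.6951039099
Round to 4 dp: 0.6951

0.6951


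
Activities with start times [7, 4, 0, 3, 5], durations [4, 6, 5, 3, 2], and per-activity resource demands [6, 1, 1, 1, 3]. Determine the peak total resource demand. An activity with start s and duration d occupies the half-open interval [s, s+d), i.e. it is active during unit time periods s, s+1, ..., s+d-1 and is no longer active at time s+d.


Each activity i is active on [start_i, start_i + duration_i).
Compute total resource usage per time slot:
  t=0: active resources = [1], total = 1
  t=1: active resources = [1], total = 1
  t=2: active resources = [1], total = 1
  t=3: active resources = [1, 1], total = 2
  t=4: active resources = [1, 1, 1], total = 3
  t=5: active resources = [1, 1, 3], total = 5
  t=6: active resources = [1, 3], total = 4
  t=7: active resources = [6, 1], total = 7
  t=8: active resources = [6, 1], total = 7
  t=9: active resources = [6, 1], total = 7
  t=10: active resources = [6], total = 6
Peak resource demand = 7

7


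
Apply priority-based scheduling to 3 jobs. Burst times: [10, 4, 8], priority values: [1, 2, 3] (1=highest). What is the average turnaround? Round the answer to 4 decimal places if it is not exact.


Sort by priority (ascending = highest first):
Order: [(1, 10), (2, 4), (3, 8)]
Completion times:
  Priority 1, burst=10, C=10
  Priority 2, burst=4, C=14
  Priority 3, burst=8, C=22
Average turnaround = 46/3 = 15.3333

15.3333


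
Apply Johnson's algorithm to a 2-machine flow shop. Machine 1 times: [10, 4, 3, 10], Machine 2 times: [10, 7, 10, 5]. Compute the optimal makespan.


Apply Johnson's rule:
  Group 1 (a <= b): [(3, 3, 10), (2, 4, 7), (1, 10, 10)]
  Group 2 (a > b): [(4, 10, 5)]
Optimal job order: [3, 2, 1, 4]
Schedule:
  Job 3: M1 done at 3, M2 done at 13
  Job 2: M1 done at 7, M2 done at 20
  Job 1: M1 done at 17, M2 done at 30
  Job 4: M1 done at 27, M2 done at 35
Makespan = 35

35


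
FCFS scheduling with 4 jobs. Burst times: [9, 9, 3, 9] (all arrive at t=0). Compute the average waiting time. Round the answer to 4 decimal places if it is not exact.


FCFS order (as given): [9, 9, 3, 9]
Waiting times:
  Job 1: wait = 0
  Job 2: wait = 9
  Job 3: wait = 18
  Job 4: wait = 21
Sum of waiting times = 48
Average waiting time = 48/4 = 12.0

12.0


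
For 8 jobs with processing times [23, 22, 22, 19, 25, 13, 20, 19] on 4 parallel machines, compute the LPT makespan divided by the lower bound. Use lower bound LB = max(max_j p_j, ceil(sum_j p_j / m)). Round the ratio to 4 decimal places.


LPT order: [25, 23, 22, 22, 20, 19, 19, 13]
Machine loads after assignment: [38, 42, 42, 41]
LPT makespan = 42
Lower bound = max(max_job, ceil(total/4)) = max(25, 41) = 41
Ratio = 42 / 41 = 1.0244

1.0244


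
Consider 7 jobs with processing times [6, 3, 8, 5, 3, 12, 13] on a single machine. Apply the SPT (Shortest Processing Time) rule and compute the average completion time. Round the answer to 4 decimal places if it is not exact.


Sort jobs by processing time (SPT order): [3, 3, 5, 6, 8, 12, 13]
Compute completion times sequentially:
  Job 1: processing = 3, completes at 3
  Job 2: processing = 3, completes at 6
  Job 3: processing = 5, completes at 11
  Job 4: processing = 6, completes at 17
  Job 5: processing = 8, completes at 25
  Job 6: processing = 12, completes at 37
  Job 7: processing = 13, completes at 50
Sum of completion times = 149
Average completion time = 149/7 = 21.2857

21.2857


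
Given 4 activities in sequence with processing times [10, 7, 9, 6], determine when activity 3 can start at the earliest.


Activity 3 starts after activities 1 through 2 complete.
Predecessor durations: [10, 7]
ES = 10 + 7 = 17

17


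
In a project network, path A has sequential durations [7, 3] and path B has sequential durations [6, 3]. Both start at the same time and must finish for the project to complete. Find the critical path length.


Path A total = 7 + 3 = 10
Path B total = 6 + 3 = 9
Critical path = longest path = max(10, 9) = 10

10


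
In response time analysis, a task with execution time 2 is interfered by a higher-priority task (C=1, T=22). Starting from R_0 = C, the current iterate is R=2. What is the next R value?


R_next = C + ceil(R_prev / T_hp) * C_hp
ceil(2 / 22) = ceil(0.0909) = 1
Interference = 1 * 1 = 1
R_next = 2 + 1 = 3

3


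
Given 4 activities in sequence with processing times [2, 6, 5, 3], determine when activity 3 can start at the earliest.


Activity 3 starts after activities 1 through 2 complete.
Predecessor durations: [2, 6]
ES = 2 + 6 = 8

8


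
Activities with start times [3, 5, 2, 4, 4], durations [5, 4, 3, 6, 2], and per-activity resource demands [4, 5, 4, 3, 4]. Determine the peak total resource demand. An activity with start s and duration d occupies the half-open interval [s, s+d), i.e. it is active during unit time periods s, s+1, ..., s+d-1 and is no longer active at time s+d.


Each activity i is active on [start_i, start_i + duration_i).
Compute total resource usage per time slot:
  t=0: active resources = [], total = 0
  t=1: active resources = [], total = 0
  t=2: active resources = [4], total = 4
  t=3: active resources = [4, 4], total = 8
  t=4: active resources = [4, 4, 3, 4], total = 15
  t=5: active resources = [4, 5, 3, 4], total = 16
  t=6: active resources = [4, 5, 3], total = 12
  t=7: active resources = [4, 5, 3], total = 12
  t=8: active resources = [5, 3], total = 8
  t=9: active resources = [3], total = 3
Peak resource demand = 16

16


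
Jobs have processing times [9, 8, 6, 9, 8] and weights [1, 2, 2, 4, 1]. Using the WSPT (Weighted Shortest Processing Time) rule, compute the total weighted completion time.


Compute p/w ratios and sort ascending (WSPT): [(9, 4), (6, 2), (8, 2), (8, 1), (9, 1)]
Compute weighted completion times:
  Job (p=9,w=4): C=9, w*C=4*9=36
  Job (p=6,w=2): C=15, w*C=2*15=30
  Job (p=8,w=2): C=23, w*C=2*23=46
  Job (p=8,w=1): C=31, w*C=1*31=31
  Job (p=9,w=1): C=40, w*C=1*40=40
Total weighted completion time = 183

183


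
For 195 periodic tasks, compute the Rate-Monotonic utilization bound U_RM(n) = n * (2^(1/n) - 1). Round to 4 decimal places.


Compute 2^(1/195) = 1.0035609260
Subtract 1: 1.0035609260 - 1 = 0.0035609260
Multiply by n: 195 * 0.0035609260 = 0.6943805700
Round to 4 dp: 0.6944

0.6944


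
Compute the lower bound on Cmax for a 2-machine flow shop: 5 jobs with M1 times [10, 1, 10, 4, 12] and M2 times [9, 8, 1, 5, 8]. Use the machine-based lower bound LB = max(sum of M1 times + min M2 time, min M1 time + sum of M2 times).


LB1 = sum(M1 times) + min(M2 times) = 37 + 1 = 38
LB2 = min(M1 times) + sum(M2 times) = 1 + 31 = 32
Lower bound = max(LB1, LB2) = max(38, 32) = 38

38


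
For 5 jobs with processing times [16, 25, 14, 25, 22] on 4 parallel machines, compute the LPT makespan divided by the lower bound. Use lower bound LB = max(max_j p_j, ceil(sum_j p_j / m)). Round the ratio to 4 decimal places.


LPT order: [25, 25, 22, 16, 14]
Machine loads after assignment: [25, 25, 22, 30]
LPT makespan = 30
Lower bound = max(max_job, ceil(total/4)) = max(25, 26) = 26
Ratio = 30 / 26 = 1.1538

1.1538


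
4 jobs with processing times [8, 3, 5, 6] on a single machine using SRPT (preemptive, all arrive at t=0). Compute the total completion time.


Since all jobs arrive at t=0, SRPT equals SPT ordering.
SPT order: [3, 5, 6, 8]
Completion times:
  Job 1: p=3, C=3
  Job 2: p=5, C=8
  Job 3: p=6, C=14
  Job 4: p=8, C=22
Total completion time = 3 + 8 + 14 + 22 = 47

47


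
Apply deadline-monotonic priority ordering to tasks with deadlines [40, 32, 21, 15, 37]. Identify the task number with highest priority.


Sort tasks by relative deadline (ascending):
  Task 4: deadline = 15
  Task 3: deadline = 21
  Task 2: deadline = 32
  Task 5: deadline = 37
  Task 1: deadline = 40
Priority order (highest first): [4, 3, 2, 5, 1]
Highest priority task = 4

4


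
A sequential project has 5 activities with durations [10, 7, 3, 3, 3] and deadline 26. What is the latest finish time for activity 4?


LF(activity 4) = deadline - sum of successor durations
Successors: activities 5 through 5 with durations [3]
Sum of successor durations = 3
LF = 26 - 3 = 23

23


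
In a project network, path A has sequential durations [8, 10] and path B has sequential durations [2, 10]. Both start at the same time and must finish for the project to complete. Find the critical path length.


Path A total = 8 + 10 = 18
Path B total = 2 + 10 = 12
Critical path = longest path = max(18, 12) = 18

18


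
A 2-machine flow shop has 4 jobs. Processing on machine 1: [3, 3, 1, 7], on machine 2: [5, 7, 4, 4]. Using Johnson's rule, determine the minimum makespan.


Apply Johnson's rule:
  Group 1 (a <= b): [(3, 1, 4), (1, 3, 5), (2, 3, 7)]
  Group 2 (a > b): [(4, 7, 4)]
Optimal job order: [3, 1, 2, 4]
Schedule:
  Job 3: M1 done at 1, M2 done at 5
  Job 1: M1 done at 4, M2 done at 10
  Job 2: M1 done at 7, M2 done at 17
  Job 4: M1 done at 14, M2 done at 21
Makespan = 21

21


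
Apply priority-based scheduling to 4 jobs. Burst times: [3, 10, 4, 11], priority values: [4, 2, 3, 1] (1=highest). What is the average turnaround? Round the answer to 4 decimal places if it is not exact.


Sort by priority (ascending = highest first):
Order: [(1, 11), (2, 10), (3, 4), (4, 3)]
Completion times:
  Priority 1, burst=11, C=11
  Priority 2, burst=10, C=21
  Priority 3, burst=4, C=25
  Priority 4, burst=3, C=28
Average turnaround = 85/4 = 21.25

21.25


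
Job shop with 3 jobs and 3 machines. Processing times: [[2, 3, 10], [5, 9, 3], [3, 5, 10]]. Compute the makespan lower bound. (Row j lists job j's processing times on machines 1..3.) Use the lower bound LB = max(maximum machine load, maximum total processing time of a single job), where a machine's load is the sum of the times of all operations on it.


Machine loads:
  Machine 1: 2 + 5 + 3 = 10
  Machine 2: 3 + 9 + 5 = 17
  Machine 3: 10 + 3 + 10 = 23
Max machine load = 23
Job totals:
  Job 1: 15
  Job 2: 17
  Job 3: 18
Max job total = 18
Lower bound = max(23, 18) = 23

23


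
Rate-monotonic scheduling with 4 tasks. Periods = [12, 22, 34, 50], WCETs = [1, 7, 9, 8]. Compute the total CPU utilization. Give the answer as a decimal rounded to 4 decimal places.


Compute individual utilizations (exact fractions):
  Task 1: C/T = 1/12 (approx. 0.0833)
  Task 2: C/T = 7/22 (approx. 0.3182)
  Task 3: C/T = 9/34 (approx. 0.2647)
  Task 4: C/T = 8/50 = 4/25 (approx. 0.16)
Total utilization U = 1/12 + 7/22 + 9/34 + 4/25 = 46351/56100
Rounded to 4 decimal places: U = 0.8262
RM (Liu & Layland) bound for 4 tasks = 0.756828; compare with U = 46351/56100 (approx. 0.826221)
bound < U <= 1, so the RM sufficient condition is not met (inconclusive; an exact test such as response-time analysis is needed).

0.8262


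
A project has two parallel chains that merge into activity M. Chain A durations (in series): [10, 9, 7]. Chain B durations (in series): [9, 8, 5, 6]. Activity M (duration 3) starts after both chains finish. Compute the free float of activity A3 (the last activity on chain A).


ES(A3) = sum of predecessors on chain A = 19
EF(A3) = ES + duration = 19 + 7 = 26
Successor of A3 is M. ES(M) = max(sum(A), sum(B)) = max(26, 28) = 28
Free float = ES(successor) - EF(current) = 28 - 26 = 2

2


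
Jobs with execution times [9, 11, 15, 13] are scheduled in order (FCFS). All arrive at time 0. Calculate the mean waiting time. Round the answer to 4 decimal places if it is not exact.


FCFS order (as given): [9, 11, 15, 13]
Waiting times:
  Job 1: wait = 0
  Job 2: wait = 9
  Job 3: wait = 20
  Job 4: wait = 35
Sum of waiting times = 64
Average waiting time = 64/4 = 16.0

16.0


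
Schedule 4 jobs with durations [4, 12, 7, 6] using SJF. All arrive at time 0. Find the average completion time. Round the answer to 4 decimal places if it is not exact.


SJF order (ascending): [4, 6, 7, 12]
Completion times:
  Job 1: burst=4, C=4
  Job 2: burst=6, C=10
  Job 3: burst=7, C=17
  Job 4: burst=12, C=29
Average completion = 60/4 = 15.0

15.0


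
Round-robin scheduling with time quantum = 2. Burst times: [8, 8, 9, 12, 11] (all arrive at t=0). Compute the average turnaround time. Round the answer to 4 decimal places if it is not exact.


Time quantum = 2
Execution trace:
  J1 runs 2 units, time = 2
  J2 runs 2 units, time = 4
  J3 runs 2 units, time = 6
  J4 runs 2 units, time = 8
  J5 runs 2 units, time = 10
  J1 runs 2 units, time = 12
  J2 runs 2 units, time = 14
  J3 runs 2 units, time = 16
  J4 runs 2 units, time = 18
  J5 runs 2 units, time = 20
  J1 runs 2 units, time = 22
  J2 runs 2 units, time = 24
  J3 runs 2 units, time = 26
  J4 runs 2 units, time = 28
  J5 runs 2 units, time = 30
  J1 runs 2 units, time = 32
  J2 runs 2 units, time = 34
  J3 runs 2 units, time = 36
  J4 runs 2 units, time = 38
  J5 runs 2 units, time = 40
  J3 runs 1 units, time = 41
  J4 runs 2 units, time = 43
  J5 runs 2 units, time = 45
  J4 runs 2 units, time = 47
  J5 runs 1 units, time = 48
Finish times: [32, 34, 41, 47, 48]
Average turnaround = 202/5 = 40.4

40.4


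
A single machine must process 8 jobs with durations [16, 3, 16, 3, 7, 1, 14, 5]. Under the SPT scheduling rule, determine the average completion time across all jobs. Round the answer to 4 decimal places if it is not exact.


Sort jobs by processing time (SPT order): [1, 3, 3, 5, 7, 14, 16, 16]
Compute completion times sequentially:
  Job 1: processing = 1, completes at 1
  Job 2: processing = 3, completes at 4
  Job 3: processing = 3, completes at 7
  Job 4: processing = 5, completes at 12
  Job 5: processing = 7, completes at 19
  Job 6: processing = 14, completes at 33
  Job 7: processing = 16, completes at 49
  Job 8: processing = 16, completes at 65
Sum of completion times = 190
Average completion time = 190/8 = 23.75

23.75


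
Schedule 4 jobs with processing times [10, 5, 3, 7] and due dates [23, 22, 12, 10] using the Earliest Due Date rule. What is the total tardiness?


Sort by due date (EDD order): [(7, 10), (3, 12), (5, 22), (10, 23)]
Compute completion times and tardiness:
  Job 1: p=7, d=10, C=7, tardiness=max(0,7-10)=0
  Job 2: p=3, d=12, C=10, tardiness=max(0,10-12)=0
  Job 3: p=5, d=22, C=15, tardiness=max(0,15-22)=0
  Job 4: p=10, d=23, C=25, tardiness=max(0,25-23)=2
Total tardiness = 2

2


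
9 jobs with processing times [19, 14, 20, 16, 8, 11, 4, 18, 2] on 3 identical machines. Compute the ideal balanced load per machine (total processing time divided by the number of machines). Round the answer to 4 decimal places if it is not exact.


Total processing time = 19 + 14 + 20 + 16 + 8 + 11 + 4 + 18 + 2 = 112
Number of machines = 3
Ideal balanced load = 112 / 3 = 37.3333

37.3333


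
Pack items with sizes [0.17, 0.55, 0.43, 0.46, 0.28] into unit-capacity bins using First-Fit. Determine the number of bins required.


Place items sequentially using First-Fit:
  Item 0.17 -> new Bin 1
  Item 0.55 -> Bin 1 (now 0.72)
  Item 0.43 -> new Bin 2
  Item 0.46 -> Bin 2 (now 0.89)
  Item 0.28 -> Bin 1 (now 1.0)
Total bins used = 2

2


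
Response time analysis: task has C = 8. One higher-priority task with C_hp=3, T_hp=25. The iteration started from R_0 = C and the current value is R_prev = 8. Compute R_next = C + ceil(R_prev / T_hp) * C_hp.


R_next = C + ceil(R_prev / T_hp) * C_hp
ceil(8 / 25) = ceil(0.32) = 1
Interference = 1 * 3 = 3
R_next = 8 + 3 = 11

11


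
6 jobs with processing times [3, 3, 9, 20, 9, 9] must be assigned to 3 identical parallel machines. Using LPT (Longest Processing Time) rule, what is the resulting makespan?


Sort jobs in decreasing order (LPT): [20, 9, 9, 9, 3, 3]
Assign each job to the least loaded machine:
  Machine 1: jobs [20], load = 20
  Machine 2: jobs [9, 9], load = 18
  Machine 3: jobs [9, 3, 3], load = 15
Makespan = max load = 20

20


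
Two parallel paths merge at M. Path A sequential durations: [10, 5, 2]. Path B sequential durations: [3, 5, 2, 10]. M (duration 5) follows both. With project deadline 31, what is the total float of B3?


Forward pass: ES(B3) = sum of predecessors on chain B = 8
EF = ES + duration = 8 + 2 = 10
Backward pass: LF(M) = deadline = 31; LS(M) = 31 - 5 = 26
LF(B3) = LS(M) - sum(successors on chain B) = 26 - 10 = 16
LS = LF - duration = 16 - 2 = 14
Total float = LS - ES = 14 - 8 = 6

6


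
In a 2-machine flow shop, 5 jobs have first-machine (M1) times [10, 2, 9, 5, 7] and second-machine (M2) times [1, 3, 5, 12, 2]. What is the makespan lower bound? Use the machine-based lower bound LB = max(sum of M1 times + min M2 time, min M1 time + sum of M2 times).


LB1 = sum(M1 times) + min(M2 times) = 33 + 1 = 34
LB2 = min(M1 times) + sum(M2 times) = 2 + 23 = 25
Lower bound = max(LB1, LB2) = max(34, 25) = 34

34


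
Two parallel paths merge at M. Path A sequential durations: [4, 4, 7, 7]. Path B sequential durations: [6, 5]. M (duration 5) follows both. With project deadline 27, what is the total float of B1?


Forward pass: ES(B1) = sum of predecessors on chain B = 0
EF = ES + duration = 0 + 6 = 6
Backward pass: LF(M) = deadline = 27; LS(M) = 27 - 5 = 22
LF(B1) = LS(M) - sum(successors on chain B) = 22 - 5 = 17
LS = LF - duration = 17 - 6 = 11
Total float = LS - ES = 11 - 0 = 11

11


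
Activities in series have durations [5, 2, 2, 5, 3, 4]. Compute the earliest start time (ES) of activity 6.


Activity 6 starts after activities 1 through 5 complete.
Predecessor durations: [5, 2, 2, 5, 3]
ES = 5 + 2 + 2 + 5 + 3 = 17

17


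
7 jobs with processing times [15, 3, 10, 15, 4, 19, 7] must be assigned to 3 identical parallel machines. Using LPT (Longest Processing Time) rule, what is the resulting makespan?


Sort jobs in decreasing order (LPT): [19, 15, 15, 10, 7, 4, 3]
Assign each job to the least loaded machine:
  Machine 1: jobs [19, 4], load = 23
  Machine 2: jobs [15, 10], load = 25
  Machine 3: jobs [15, 7, 3], load = 25
Makespan = max load = 25

25


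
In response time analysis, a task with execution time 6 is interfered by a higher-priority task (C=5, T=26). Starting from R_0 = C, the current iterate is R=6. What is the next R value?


R_next = C + ceil(R_prev / T_hp) * C_hp
ceil(6 / 26) = ceil(0.2308) = 1
Interference = 1 * 5 = 5
R_next = 6 + 5 = 11

11


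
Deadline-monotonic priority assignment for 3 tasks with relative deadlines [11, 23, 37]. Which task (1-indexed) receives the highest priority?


Sort tasks by relative deadline (ascending):
  Task 1: deadline = 11
  Task 2: deadline = 23
  Task 3: deadline = 37
Priority order (highest first): [1, 2, 3]
Highest priority task = 1

1


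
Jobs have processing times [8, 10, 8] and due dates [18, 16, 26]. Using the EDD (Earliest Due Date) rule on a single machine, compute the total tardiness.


Sort by due date (EDD order): [(10, 16), (8, 18), (8, 26)]
Compute completion times and tardiness:
  Job 1: p=10, d=16, C=10, tardiness=max(0,10-16)=0
  Job 2: p=8, d=18, C=18, tardiness=max(0,18-18)=0
  Job 3: p=8, d=26, C=26, tardiness=max(0,26-26)=0
Total tardiness = 0

0


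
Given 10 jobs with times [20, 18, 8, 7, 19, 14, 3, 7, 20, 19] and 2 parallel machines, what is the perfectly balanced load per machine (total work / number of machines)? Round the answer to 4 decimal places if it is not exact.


Total processing time = 20 + 18 + 8 + 7 + 19 + 14 + 3 + 7 + 20 + 19 = 135
Number of machines = 2
Ideal balanced load = 135 / 2 = 67.5

67.5


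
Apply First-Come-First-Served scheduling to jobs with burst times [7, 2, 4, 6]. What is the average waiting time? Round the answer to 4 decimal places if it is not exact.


FCFS order (as given): [7, 2, 4, 6]
Waiting times:
  Job 1: wait = 0
  Job 2: wait = 7
  Job 3: wait = 9
  Job 4: wait = 13
Sum of waiting times = 29
Average waiting time = 29/4 = 7.25

7.25


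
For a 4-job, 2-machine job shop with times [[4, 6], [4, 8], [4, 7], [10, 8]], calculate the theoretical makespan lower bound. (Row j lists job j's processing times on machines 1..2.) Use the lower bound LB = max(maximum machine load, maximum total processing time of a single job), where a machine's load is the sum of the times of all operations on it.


Machine loads:
  Machine 1: 4 + 4 + 4 + 10 = 22
  Machine 2: 6 + 8 + 7 + 8 = 29
Max machine load = 29
Job totals:
  Job 1: 10
  Job 2: 12
  Job 3: 11
  Job 4: 18
Max job total = 18
Lower bound = max(29, 18) = 29

29
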